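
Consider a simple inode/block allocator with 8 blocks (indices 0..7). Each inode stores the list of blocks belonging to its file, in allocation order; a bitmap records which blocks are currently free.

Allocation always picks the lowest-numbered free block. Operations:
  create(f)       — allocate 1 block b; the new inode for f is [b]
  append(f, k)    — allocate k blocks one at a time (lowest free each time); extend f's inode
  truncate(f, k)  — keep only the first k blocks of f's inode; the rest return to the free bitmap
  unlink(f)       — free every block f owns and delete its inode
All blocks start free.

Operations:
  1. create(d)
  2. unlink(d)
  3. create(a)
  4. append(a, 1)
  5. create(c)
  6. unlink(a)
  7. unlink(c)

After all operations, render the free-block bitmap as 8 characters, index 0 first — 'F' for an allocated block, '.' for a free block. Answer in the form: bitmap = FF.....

create(d): bitmap=F....... | d=[0]
unlink(d): bitmap=........ | 
create(a): bitmap=F....... | a=[0]
append(a, 1): bitmap=FF...... | a=[0, 1]
create(c): bitmap=FFF..... | a=[0, 1] c=[2]
unlink(a): bitmap=..F..... | c=[2]
unlink(c): bitmap=........ | 

bitmap = ........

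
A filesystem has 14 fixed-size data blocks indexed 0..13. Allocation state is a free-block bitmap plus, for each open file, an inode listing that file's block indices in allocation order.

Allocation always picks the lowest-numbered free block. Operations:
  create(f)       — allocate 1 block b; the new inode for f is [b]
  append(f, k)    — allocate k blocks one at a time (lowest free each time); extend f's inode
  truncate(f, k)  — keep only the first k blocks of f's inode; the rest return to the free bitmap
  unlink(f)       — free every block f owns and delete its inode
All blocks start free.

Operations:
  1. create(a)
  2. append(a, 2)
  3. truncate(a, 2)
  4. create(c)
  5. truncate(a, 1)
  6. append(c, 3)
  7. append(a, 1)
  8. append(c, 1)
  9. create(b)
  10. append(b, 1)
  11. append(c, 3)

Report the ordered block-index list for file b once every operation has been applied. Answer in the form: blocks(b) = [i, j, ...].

blocks(b) = [7, 8]

create(a): bitmap=F............. | a=[0]
append(a, 2): bitmap=FFF........... | a=[0, 1, 2]
truncate(a, 2): bitmap=FF............ | a=[0, 1]
create(c): bitmap=FFF........... | a=[0, 1] c=[2]
truncate(a, 1): bitmap=F.F........... | a=[0] c=[2]
append(c, 3): bitmap=FFFFF......... | a=[0] c=[2, 1, 3, 4]
append(a, 1): bitmap=FFFFFF........ | a=[0, 5] c=[2, 1, 3, 4]
append(c, 1): bitmap=FFFFFFF....... | a=[0, 5] c=[2, 1, 3, 4, 6]
create(b): bitmap=FFFFFFFF...... | a=[0, 5] b=[7] c=[2, 1, 3, 4, 6]
append(b, 1): bitmap=FFFFFFFFF..... | a=[0, 5] b=[7, 8] c=[2, 1, 3, 4, 6]
append(c, 3): bitmap=FFFFFFFFFFFF.. | a=[0, 5] b=[7, 8] c=[2, 1, 3, 4, 6, 9, 10, 11]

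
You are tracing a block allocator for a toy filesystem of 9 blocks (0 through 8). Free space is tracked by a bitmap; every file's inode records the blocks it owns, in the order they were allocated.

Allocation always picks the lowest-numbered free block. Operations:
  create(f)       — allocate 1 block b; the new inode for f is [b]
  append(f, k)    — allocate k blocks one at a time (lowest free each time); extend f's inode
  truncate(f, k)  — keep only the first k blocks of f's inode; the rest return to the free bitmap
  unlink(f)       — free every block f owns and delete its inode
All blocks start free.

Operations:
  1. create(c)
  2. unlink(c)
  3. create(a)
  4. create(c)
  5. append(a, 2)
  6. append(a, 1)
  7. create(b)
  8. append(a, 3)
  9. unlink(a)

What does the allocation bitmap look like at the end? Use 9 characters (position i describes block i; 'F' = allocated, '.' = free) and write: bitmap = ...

[1] create(c) — c=0 (map F........)
[2] unlink(c) —  (map .........)
[3] create(a) — a=0 (map F........)
[4] create(c) — a=0 c=1 (map FF.......)
[5] append(a, 2) — a=0,2,3 c=1 (map FFFF.....)
[6] append(a, 1) — a=0,2,3,4 c=1 (map FFFFF....)
[7] create(b) — a=0,2,3,4 b=5 c=1 (map FFFFFF...)
[8] append(a, 3) — a=0,2,3,4,6,7,8 b=5 c=1 (map FFFFFFFFF)
[9] unlink(a) — b=5 c=1 (map .F...F...)

bitmap = .F...F...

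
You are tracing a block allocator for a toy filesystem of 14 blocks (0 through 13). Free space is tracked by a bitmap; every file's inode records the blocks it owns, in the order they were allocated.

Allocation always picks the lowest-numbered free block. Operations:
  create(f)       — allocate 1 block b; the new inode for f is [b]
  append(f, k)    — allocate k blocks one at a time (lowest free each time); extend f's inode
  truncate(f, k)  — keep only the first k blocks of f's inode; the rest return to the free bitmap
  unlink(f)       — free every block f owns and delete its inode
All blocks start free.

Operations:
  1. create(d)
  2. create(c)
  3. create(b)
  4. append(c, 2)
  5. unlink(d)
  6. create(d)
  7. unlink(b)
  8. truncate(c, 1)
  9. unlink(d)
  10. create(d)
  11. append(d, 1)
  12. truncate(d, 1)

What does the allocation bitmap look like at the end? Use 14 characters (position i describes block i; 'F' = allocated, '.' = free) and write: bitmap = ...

after create(d) → d:[0]  free=[F.............]
after create(c) → c:[1], d:[0]  free=[FF............]
after create(b) → b:[2], c:[1], d:[0]  free=[FFF...........]
after append(c, 2) → b:[2], c:[1, 3, 4], d:[0]  free=[FFFFF.........]
after unlink(d) → b:[2], c:[1, 3, 4]  free=[.FFFF.........]
after create(d) → b:[2], c:[1, 3, 4], d:[0]  free=[FFFFF.........]
after unlink(b) → c:[1, 3, 4], d:[0]  free=[FF.FF.........]
after truncate(c, 1) → c:[1], d:[0]  free=[FF............]
after unlink(d) → c:[1]  free=[.F............]
after create(d) → c:[1], d:[0]  free=[FF............]
after append(d, 1) → c:[1], d:[0, 2]  free=[FFF...........]
after truncate(d, 1) → c:[1], d:[0]  free=[FF............]

bitmap = FF............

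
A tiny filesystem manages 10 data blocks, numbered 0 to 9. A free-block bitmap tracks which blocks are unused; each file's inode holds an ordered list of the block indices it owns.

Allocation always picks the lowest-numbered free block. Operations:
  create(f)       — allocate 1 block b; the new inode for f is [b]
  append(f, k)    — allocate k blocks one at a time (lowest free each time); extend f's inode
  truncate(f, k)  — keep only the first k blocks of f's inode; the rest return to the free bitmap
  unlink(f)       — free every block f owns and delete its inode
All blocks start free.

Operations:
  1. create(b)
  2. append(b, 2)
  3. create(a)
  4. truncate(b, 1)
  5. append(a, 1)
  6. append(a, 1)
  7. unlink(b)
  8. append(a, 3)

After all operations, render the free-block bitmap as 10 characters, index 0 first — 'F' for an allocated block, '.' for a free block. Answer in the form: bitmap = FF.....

bitmap = FFFFFF....

after create(b) → b:[0]  free=[F.........]
after append(b, 2) → b:[0, 1, 2]  free=[FFF.......]
after create(a) → a:[3], b:[0, 1, 2]  free=[FFFF......]
after truncate(b, 1) → a:[3], b:[0]  free=[F..F......]
after append(a, 1) → a:[3, 1], b:[0]  free=[FF.F......]
after append(a, 1) → a:[3, 1, 2], b:[0]  free=[FFFF......]
after unlink(b) → a:[3, 1, 2]  free=[.FFF......]
after append(a, 3) → a:[3, 1, 2, 0, 4, 5]  free=[FFFFFF....]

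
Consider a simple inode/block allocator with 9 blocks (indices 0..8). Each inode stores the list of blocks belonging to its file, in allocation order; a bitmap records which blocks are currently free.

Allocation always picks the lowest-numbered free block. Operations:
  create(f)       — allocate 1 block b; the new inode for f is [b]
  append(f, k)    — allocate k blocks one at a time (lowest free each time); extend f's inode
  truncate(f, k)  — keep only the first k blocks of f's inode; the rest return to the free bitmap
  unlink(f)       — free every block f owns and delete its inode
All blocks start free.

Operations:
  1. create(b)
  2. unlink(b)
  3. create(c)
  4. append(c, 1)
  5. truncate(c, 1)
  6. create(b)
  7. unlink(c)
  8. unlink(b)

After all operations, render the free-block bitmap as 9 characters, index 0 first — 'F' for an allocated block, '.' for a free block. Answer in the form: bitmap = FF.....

after create(b) → b:[0]  free=[F........]
after unlink(b) →   free=[.........]
after create(c) → c:[0]  free=[F........]
after append(c, 1) → c:[0, 1]  free=[FF.......]
after truncate(c, 1) → c:[0]  free=[F........]
after create(b) → b:[1], c:[0]  free=[FF.......]
after unlink(c) → b:[1]  free=[.F.......]
after unlink(b) →   free=[.........]

bitmap = .........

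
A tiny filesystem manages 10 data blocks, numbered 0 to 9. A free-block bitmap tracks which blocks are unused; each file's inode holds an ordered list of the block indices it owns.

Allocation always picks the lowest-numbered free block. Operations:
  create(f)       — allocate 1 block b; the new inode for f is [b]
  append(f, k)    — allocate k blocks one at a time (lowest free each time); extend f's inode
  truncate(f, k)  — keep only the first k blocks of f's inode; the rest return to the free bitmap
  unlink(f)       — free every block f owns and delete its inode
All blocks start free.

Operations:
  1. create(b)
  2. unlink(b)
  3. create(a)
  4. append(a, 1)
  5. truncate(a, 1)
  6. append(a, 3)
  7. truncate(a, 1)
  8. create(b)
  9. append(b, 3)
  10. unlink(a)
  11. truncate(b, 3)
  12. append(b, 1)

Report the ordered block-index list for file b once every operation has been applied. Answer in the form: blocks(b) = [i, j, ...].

[1] create(b) — b=0 (map F.........)
[2] unlink(b) —  (map ..........)
[3] create(a) — a=0 (map F.........)
[4] append(a, 1) — a=0,1 (map FF........)
[5] truncate(a, 1) — a=0 (map F.........)
[6] append(a, 3) — a=0,1,2,3 (map FFFF......)
[7] truncate(a, 1) — a=0 (map F.........)
[8] create(b) — a=0 b=1 (map FF........)
[9] append(b, 3) — a=0 b=1,2,3,4 (map FFFFF.....)
[10] unlink(a) — b=1,2,3,4 (map .FFFF.....)
[11] truncate(b, 3) — b=1,2,3 (map .FFF......)
[12] append(b, 1) — b=1,2,3,0 (map FFFF......)

blocks(b) = [1, 2, 3, 0]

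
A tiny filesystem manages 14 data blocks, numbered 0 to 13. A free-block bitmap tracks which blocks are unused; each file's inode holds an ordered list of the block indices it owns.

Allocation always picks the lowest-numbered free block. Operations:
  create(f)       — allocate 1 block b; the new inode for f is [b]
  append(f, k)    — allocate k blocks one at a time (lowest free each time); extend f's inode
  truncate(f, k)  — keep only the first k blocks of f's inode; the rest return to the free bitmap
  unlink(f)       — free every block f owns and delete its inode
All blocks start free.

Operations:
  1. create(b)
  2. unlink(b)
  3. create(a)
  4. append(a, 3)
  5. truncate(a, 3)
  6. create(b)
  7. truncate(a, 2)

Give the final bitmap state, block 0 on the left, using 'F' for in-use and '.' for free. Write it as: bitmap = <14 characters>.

create(b): bitmap=F............. | b=[0]
unlink(b): bitmap=.............. | 
create(a): bitmap=F............. | a=[0]
append(a, 3): bitmap=FFFF.......... | a=[0, 1, 2, 3]
truncate(a, 3): bitmap=FFF........... | a=[0, 1, 2]
create(b): bitmap=FFFF.......... | a=[0, 1, 2] b=[3]
truncate(a, 2): bitmap=FF.F.......... | a=[0, 1] b=[3]

bitmap = FF.F..........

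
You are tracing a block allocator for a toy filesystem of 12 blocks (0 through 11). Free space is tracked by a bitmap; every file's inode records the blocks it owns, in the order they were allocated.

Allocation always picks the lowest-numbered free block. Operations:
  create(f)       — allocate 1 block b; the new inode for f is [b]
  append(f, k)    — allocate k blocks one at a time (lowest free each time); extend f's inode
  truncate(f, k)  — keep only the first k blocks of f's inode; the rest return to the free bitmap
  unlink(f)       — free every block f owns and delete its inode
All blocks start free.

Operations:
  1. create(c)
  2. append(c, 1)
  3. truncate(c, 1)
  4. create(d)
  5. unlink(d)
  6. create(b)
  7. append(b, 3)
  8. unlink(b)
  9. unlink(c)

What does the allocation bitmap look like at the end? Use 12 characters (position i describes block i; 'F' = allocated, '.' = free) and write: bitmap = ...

[1] create(c) — c=0 (map F...........)
[2] append(c, 1) — c=0,1 (map FF..........)
[3] truncate(c, 1) — c=0 (map F...........)
[4] create(d) — c=0 d=1 (map FF..........)
[5] unlink(d) — c=0 (map F...........)
[6] create(b) — b=1 c=0 (map FF..........)
[7] append(b, 3) — b=1,2,3,4 c=0 (map FFFFF.......)
[8] unlink(b) — c=0 (map F...........)
[9] unlink(c) —  (map ............)

bitmap = ............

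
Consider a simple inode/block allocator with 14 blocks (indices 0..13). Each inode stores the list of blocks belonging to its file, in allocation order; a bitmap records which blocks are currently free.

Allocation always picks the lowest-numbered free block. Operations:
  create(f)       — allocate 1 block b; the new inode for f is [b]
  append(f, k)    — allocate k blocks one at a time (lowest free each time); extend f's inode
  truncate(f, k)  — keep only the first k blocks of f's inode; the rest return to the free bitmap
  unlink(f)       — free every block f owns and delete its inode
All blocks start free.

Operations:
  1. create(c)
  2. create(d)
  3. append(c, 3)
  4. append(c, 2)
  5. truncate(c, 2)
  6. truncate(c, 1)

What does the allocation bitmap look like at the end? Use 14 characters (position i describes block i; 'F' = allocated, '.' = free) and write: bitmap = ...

  1. create(c)  ⇒  F.............  {c→[0]}
  2. create(d)  ⇒  FF............  {c→[0]; d→[1]}
  3. append(c, 3)  ⇒  FFFFF.........  {c→[0, 2, 3, 4]; d→[1]}
  4. append(c, 2)  ⇒  FFFFFFF.......  {c→[0, 2, 3, 4, 5, 6]; d→[1]}
  5. truncate(c, 2)  ⇒  FFF...........  {c→[0, 2]; d→[1]}
  6. truncate(c, 1)  ⇒  FF............  {c→[0]; d→[1]}

bitmap = FF............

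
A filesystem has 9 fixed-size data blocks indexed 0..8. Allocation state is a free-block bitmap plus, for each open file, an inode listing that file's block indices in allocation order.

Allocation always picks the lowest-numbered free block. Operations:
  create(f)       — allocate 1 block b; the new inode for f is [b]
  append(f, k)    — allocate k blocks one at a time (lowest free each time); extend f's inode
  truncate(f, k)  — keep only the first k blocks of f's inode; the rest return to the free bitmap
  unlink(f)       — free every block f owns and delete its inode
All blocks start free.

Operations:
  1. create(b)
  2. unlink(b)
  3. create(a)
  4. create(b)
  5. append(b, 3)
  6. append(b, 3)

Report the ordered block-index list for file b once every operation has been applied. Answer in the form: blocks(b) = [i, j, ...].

  1. create(b)  ⇒  F........  {b→[0]}
  2. unlink(b)  ⇒  .........  {}
  3. create(a)  ⇒  F........  {a→[0]}
  4. create(b)  ⇒  FF.......  {a→[0]; b→[1]}
  5. append(b, 3)  ⇒  FFFFF....  {a→[0]; b→[1, 2, 3, 4]}
  6. append(b, 3)  ⇒  FFFFFFFF.  {a→[0]; b→[1, 2, 3, 4, 5, 6, 7]}

blocks(b) = [1, 2, 3, 4, 5, 6, 7]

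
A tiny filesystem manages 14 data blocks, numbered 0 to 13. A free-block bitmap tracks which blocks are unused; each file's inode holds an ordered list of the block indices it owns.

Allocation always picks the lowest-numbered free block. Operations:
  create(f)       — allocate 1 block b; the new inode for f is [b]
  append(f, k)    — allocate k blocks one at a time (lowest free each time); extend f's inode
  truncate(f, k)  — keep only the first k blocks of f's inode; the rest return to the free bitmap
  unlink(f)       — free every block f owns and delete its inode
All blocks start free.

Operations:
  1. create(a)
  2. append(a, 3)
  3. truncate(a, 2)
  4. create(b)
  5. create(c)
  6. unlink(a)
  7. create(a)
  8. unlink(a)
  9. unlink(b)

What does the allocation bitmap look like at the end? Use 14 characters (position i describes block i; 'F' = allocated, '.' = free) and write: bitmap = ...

create(a): bitmap=F............. | a=[0]
append(a, 3): bitmap=FFFF.......... | a=[0, 1, 2, 3]
truncate(a, 2): bitmap=FF............ | a=[0, 1]
create(b): bitmap=FFF........... | a=[0, 1] b=[2]
create(c): bitmap=FFFF.......... | a=[0, 1] b=[2] c=[3]
unlink(a): bitmap=..FF.......... | b=[2] c=[3]
create(a): bitmap=F.FF.......... | a=[0] b=[2] c=[3]
unlink(a): bitmap=..FF.......... | b=[2] c=[3]
unlink(b): bitmap=...F.......... | c=[3]

bitmap = ...F..........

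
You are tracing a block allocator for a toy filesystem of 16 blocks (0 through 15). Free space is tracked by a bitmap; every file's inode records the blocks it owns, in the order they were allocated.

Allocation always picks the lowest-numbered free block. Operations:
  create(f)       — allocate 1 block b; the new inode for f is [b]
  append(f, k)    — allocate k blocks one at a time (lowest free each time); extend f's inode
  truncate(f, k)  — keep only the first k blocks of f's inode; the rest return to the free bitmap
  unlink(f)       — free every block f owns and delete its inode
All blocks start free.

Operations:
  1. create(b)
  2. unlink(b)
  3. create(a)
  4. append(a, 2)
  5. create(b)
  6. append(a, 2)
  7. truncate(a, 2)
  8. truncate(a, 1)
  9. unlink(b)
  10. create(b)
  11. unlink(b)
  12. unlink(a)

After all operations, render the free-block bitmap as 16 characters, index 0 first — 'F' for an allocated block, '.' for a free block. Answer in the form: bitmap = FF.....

bitmap = ................

[1] create(b) — b=0 (map F...............)
[2] unlink(b) —  (map ................)
[3] create(a) — a=0 (map F...............)
[4] append(a, 2) — a=0,1,2 (map FFF.............)
[5] create(b) — a=0,1,2 b=3 (map FFFF............)
[6] append(a, 2) — a=0,1,2,4,5 b=3 (map FFFFFF..........)
[7] truncate(a, 2) — a=0,1 b=3 (map FF.F............)
[8] truncate(a, 1) — a=0 b=3 (map F..F............)
[9] unlink(b) — a=0 (map F...............)
[10] create(b) — a=0 b=1 (map FF..............)
[11] unlink(b) — a=0 (map F...............)
[12] unlink(a) —  (map ................)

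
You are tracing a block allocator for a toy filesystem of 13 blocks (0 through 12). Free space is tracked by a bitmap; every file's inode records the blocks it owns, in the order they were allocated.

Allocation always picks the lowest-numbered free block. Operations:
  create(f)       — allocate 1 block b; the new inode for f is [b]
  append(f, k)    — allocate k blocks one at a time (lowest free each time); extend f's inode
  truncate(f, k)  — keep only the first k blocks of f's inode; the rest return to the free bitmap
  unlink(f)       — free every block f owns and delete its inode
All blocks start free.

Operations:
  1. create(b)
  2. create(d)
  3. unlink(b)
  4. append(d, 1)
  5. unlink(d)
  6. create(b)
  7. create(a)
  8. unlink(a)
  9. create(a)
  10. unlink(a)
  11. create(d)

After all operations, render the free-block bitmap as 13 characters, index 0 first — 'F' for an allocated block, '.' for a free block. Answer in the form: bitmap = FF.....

bitmap = FF...........

after create(b) → b:[0]  free=[F............]
after create(d) → b:[0], d:[1]  free=[FF...........]
after unlink(b) → d:[1]  free=[.F...........]
after append(d, 1) → d:[1, 0]  free=[FF...........]
after unlink(d) →   free=[.............]
after create(b) → b:[0]  free=[F............]
after create(a) → a:[1], b:[0]  free=[FF...........]
after unlink(a) → b:[0]  free=[F............]
after create(a) → a:[1], b:[0]  free=[FF...........]
after unlink(a) → b:[0]  free=[F............]
after create(d) → b:[0], d:[1]  free=[FF...........]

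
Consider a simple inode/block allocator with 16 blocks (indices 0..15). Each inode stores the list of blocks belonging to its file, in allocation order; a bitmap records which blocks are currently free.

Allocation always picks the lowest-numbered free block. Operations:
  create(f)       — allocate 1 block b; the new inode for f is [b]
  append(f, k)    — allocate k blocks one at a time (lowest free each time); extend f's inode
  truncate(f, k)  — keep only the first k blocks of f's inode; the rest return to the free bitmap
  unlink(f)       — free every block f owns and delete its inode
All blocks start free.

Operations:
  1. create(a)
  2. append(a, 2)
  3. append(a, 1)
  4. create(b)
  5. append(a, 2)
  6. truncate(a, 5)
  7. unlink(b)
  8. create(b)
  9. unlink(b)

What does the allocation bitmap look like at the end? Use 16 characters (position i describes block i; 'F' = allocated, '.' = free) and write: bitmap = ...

create(a): bitmap=F............... | a=[0]
append(a, 2): bitmap=FFF............. | a=[0, 1, 2]
append(a, 1): bitmap=FFFF............ | a=[0, 1, 2, 3]
create(b): bitmap=FFFFF........... | a=[0, 1, 2, 3] b=[4]
append(a, 2): bitmap=FFFFFFF......... | a=[0, 1, 2, 3, 5, 6] b=[4]
truncate(a, 5): bitmap=FFFFFF.......... | a=[0, 1, 2, 3, 5] b=[4]
unlink(b): bitmap=FFFF.F.......... | a=[0, 1, 2, 3, 5]
create(b): bitmap=FFFFFF.......... | a=[0, 1, 2, 3, 5] b=[4]
unlink(b): bitmap=FFFF.F.......... | a=[0, 1, 2, 3, 5]

bitmap = FFFF.F..........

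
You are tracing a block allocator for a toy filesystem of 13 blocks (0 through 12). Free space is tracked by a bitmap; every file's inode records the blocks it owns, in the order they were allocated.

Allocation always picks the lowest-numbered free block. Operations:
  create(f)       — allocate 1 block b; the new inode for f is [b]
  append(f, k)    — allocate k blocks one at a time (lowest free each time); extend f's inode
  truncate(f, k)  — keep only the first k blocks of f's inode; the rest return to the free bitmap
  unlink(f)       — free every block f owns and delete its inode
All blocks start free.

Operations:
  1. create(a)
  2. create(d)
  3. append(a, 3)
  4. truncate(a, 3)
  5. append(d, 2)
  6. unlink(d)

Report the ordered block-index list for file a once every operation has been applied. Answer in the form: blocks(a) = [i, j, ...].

blocks(a) = [0, 2, 3]

[1] create(a) — a=0 (map F............)
[2] create(d) — a=0 d=1 (map FF...........)
[3] append(a, 3) — a=0,2,3,4 d=1 (map FFFFF........)
[4] truncate(a, 3) — a=0,2,3 d=1 (map FFFF.........)
[5] append(d, 2) — a=0,2,3 d=1,4,5 (map FFFFFF.......)
[6] unlink(d) — a=0,2,3 (map F.FF.........)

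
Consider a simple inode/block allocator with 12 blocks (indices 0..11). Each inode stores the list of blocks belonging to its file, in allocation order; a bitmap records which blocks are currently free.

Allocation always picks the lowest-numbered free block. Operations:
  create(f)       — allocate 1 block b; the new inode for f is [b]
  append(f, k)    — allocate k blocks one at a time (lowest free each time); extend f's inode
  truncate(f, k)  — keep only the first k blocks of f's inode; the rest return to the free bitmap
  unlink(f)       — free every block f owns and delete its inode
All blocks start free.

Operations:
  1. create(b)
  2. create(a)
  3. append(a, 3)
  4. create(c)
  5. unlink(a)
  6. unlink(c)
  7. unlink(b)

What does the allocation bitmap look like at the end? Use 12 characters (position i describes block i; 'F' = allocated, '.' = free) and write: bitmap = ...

after create(b) → b:[0]  free=[F...........]
after create(a) → a:[1], b:[0]  free=[FF..........]
after append(a, 3) → a:[1, 2, 3, 4], b:[0]  free=[FFFFF.......]
after create(c) → a:[1, 2, 3, 4], b:[0], c:[5]  free=[FFFFFF......]
after unlink(a) → b:[0], c:[5]  free=[F....F......]
after unlink(c) → b:[0]  free=[F...........]
after unlink(b) →   free=[............]

bitmap = ............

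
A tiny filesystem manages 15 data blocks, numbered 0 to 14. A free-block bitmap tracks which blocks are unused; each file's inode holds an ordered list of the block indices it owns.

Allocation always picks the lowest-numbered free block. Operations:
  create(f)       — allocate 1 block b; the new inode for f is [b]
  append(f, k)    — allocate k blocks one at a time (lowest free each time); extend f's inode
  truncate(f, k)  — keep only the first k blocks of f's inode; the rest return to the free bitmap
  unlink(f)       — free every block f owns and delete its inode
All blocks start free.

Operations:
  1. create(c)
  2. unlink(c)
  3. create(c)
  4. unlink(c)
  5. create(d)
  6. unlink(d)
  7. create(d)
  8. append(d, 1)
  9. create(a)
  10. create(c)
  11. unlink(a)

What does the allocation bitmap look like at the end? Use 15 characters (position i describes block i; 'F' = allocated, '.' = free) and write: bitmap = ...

bitmap = FF.F...........

[1] create(c) — c=0 (map F..............)
[2] unlink(c) —  (map ...............)
[3] create(c) — c=0 (map F..............)
[4] unlink(c) —  (map ...............)
[5] create(d) — d=0 (map F..............)
[6] unlink(d) —  (map ...............)
[7] create(d) — d=0 (map F..............)
[8] append(d, 1) — d=0,1 (map FF.............)
[9] create(a) — a=2 d=0,1 (map FFF............)
[10] create(c) — a=2 c=3 d=0,1 (map FFFF...........)
[11] unlink(a) — c=3 d=0,1 (map FF.F...........)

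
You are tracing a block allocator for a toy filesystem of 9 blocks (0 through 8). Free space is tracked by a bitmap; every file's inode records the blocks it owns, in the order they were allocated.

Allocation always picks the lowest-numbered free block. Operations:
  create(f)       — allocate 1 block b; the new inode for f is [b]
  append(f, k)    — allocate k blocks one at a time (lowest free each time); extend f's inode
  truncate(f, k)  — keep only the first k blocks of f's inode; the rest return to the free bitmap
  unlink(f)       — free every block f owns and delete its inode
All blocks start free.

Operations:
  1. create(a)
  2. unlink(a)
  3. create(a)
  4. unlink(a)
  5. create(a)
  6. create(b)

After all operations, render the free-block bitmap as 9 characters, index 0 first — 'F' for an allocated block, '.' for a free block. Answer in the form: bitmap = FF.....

bitmap = FF.......

  1. create(a)  ⇒  F........  {a→[0]}
  2. unlink(a)  ⇒  .........  {}
  3. create(a)  ⇒  F........  {a→[0]}
  4. unlink(a)  ⇒  .........  {}
  5. create(a)  ⇒  F........  {a→[0]}
  6. create(b)  ⇒  FF.......  {a→[0]; b→[1]}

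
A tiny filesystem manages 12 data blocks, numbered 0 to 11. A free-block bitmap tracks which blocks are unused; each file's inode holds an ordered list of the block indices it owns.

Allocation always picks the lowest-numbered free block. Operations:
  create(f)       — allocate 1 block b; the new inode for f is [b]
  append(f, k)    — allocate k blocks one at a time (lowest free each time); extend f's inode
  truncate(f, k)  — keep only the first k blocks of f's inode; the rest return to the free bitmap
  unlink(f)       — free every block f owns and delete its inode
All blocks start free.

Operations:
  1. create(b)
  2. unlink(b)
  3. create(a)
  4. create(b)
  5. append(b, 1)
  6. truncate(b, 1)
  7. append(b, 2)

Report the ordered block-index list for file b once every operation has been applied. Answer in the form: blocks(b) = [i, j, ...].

  1. create(b)  ⇒  F...........  {b→[0]}
  2. unlink(b)  ⇒  ............  {}
  3. create(a)  ⇒  F...........  {a→[0]}
  4. create(b)  ⇒  FF..........  {a→[0]; b→[1]}
  5. append(b, 1)  ⇒  FFF.........  {a→[0]; b→[1, 2]}
  6. truncate(b, 1)  ⇒  FF..........  {a→[0]; b→[1]}
  7. append(b, 2)  ⇒  FFFF........  {a→[0]; b→[1, 2, 3]}

blocks(b) = [1, 2, 3]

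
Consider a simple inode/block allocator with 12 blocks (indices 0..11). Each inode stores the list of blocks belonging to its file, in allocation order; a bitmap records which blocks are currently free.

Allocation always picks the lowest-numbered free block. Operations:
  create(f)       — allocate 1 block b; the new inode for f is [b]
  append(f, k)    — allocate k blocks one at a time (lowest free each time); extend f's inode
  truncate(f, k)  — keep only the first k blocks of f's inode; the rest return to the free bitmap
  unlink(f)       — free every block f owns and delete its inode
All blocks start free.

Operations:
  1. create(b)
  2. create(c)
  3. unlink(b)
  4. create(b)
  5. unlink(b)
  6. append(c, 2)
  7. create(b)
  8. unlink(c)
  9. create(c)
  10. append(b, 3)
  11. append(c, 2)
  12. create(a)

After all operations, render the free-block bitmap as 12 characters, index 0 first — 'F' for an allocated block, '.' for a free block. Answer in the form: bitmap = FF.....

bitmap = FFFFFFFF....

  1. create(b)  ⇒  F...........  {b→[0]}
  2. create(c)  ⇒  FF..........  {b→[0]; c→[1]}
  3. unlink(b)  ⇒  .F..........  {c→[1]}
  4. create(b)  ⇒  FF..........  {b→[0]; c→[1]}
  5. unlink(b)  ⇒  .F..........  {c→[1]}
  6. append(c, 2)  ⇒  FFF.........  {c→[1, 0, 2]}
  7. create(b)  ⇒  FFFF........  {b→[3]; c→[1, 0, 2]}
  8. unlink(c)  ⇒  ...F........  {b→[3]}
  9. create(c)  ⇒  F..F........  {b→[3]; c→[0]}
  10. append(b, 3)  ⇒  FFFFF.......  {b→[3, 1, 2, 4]; c→[0]}
  11. append(c, 2)  ⇒  FFFFFFF.....  {b→[3, 1, 2, 4]; c→[0, 5, 6]}
  12. create(a)  ⇒  FFFFFFFF....  {a→[7]; b→[3, 1, 2, 4]; c→[0, 5, 6]}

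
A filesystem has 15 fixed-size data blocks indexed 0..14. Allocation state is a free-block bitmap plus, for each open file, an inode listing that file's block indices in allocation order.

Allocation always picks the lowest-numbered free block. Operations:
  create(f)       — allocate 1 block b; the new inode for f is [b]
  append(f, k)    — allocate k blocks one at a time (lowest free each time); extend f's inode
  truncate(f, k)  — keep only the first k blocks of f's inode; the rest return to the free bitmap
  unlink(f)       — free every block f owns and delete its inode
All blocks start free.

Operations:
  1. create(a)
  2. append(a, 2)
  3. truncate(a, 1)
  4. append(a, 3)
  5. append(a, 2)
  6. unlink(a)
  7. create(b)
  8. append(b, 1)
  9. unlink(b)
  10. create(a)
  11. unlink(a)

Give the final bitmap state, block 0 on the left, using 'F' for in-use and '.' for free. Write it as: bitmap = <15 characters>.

bitmap = ...............

after create(a) → a:[0]  free=[F..............]
after append(a, 2) → a:[0, 1, 2]  free=[FFF............]
after truncate(a, 1) → a:[0]  free=[F..............]
after append(a, 3) → a:[0, 1, 2, 3]  free=[FFFF...........]
after append(a, 2) → a:[0, 1, 2, 3, 4, 5]  free=[FFFFFF.........]
after unlink(a) →   free=[...............]
after create(b) → b:[0]  free=[F..............]
after append(b, 1) → b:[0, 1]  free=[FF.............]
after unlink(b) →   free=[...............]
after create(a) → a:[0]  free=[F..............]
after unlink(a) →   free=[...............]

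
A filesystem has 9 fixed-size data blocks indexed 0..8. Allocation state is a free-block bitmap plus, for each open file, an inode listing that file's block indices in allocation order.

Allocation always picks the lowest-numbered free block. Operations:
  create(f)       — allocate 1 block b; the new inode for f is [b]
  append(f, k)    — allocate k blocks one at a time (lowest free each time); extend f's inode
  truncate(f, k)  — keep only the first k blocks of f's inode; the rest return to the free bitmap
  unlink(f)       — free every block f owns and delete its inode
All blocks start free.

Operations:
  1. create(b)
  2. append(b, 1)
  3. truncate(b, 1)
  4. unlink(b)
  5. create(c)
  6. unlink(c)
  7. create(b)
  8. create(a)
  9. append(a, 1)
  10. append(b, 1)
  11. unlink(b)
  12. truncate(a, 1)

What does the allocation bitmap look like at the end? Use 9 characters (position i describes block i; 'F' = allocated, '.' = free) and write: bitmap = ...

bitmap = .F.......

  1. create(b)  ⇒  F........  {b→[0]}
  2. append(b, 1)  ⇒  FF.......  {b→[0, 1]}
  3. truncate(b, 1)  ⇒  F........  {b→[0]}
  4. unlink(b)  ⇒  .........  {}
  5. create(c)  ⇒  F........  {c→[0]}
  6. unlink(c)  ⇒  .........  {}
  7. create(b)  ⇒  F........  {b→[0]}
  8. create(a)  ⇒  FF.......  {a→[1]; b→[0]}
  9. append(a, 1)  ⇒  FFF......  {a→[1, 2]; b→[0]}
  10. append(b, 1)  ⇒  FFFF.....  {a→[1, 2]; b→[0, 3]}
  11. unlink(b)  ⇒  .FF......  {a→[1, 2]}
  12. truncate(a, 1)  ⇒  .F.......  {a→[1]}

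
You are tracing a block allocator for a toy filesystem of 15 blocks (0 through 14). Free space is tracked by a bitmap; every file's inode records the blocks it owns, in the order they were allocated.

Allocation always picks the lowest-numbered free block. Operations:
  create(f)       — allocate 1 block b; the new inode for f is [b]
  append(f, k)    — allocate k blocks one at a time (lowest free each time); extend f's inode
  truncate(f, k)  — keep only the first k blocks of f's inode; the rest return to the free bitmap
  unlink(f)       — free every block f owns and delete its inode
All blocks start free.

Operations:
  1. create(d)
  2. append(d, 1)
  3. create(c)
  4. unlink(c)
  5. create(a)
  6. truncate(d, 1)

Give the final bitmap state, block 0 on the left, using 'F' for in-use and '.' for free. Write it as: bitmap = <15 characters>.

bitmap = F.F............

create(d): bitmap=F.............. | d=[0]
append(d, 1): bitmap=FF............. | d=[0, 1]
create(c): bitmap=FFF............ | c=[2] d=[0, 1]
unlink(c): bitmap=FF............. | d=[0, 1]
create(a): bitmap=FFF............ | a=[2] d=[0, 1]
truncate(d, 1): bitmap=F.F............ | a=[2] d=[0]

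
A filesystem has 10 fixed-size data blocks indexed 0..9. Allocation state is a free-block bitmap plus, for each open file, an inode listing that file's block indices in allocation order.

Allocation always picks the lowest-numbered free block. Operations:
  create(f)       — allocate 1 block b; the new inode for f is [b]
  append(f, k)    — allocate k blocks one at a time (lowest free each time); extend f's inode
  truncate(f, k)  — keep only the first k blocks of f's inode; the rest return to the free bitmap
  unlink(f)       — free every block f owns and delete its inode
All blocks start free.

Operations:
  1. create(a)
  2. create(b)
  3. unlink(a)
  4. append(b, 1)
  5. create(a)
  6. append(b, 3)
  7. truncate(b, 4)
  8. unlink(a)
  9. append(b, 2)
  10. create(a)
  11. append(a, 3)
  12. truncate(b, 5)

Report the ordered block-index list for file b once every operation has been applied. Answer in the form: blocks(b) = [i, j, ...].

blocks(b) = [1, 0, 3, 4, 2]

after create(a) → a:[0]  free=[F.........]
after create(b) → a:[0], b:[1]  free=[FF........]
after unlink(a) → b:[1]  free=[.F........]
after append(b, 1) → b:[1, 0]  free=[FF........]
after create(a) → a:[2], b:[1, 0]  free=[FFF.......]
after append(b, 3) → a:[2], b:[1, 0, 3, 4, 5]  free=[FFFFFF....]
after truncate(b, 4) → a:[2], b:[1, 0, 3, 4]  free=[FFFFF.....]
after unlink(a) → b:[1, 0, 3, 4]  free=[FF.FF.....]
after append(b, 2) → b:[1, 0, 3, 4, 2, 5]  free=[FFFFFF....]
after create(a) → a:[6], b:[1, 0, 3, 4, 2, 5]  free=[FFFFFFF...]
after append(a, 3) → a:[6, 7, 8, 9], b:[1, 0, 3, 4, 2, 5]  free=[FFFFFFFFFF]
after truncate(b, 5) → a:[6, 7, 8, 9], b:[1, 0, 3, 4, 2]  free=[FFFFF.FFFF]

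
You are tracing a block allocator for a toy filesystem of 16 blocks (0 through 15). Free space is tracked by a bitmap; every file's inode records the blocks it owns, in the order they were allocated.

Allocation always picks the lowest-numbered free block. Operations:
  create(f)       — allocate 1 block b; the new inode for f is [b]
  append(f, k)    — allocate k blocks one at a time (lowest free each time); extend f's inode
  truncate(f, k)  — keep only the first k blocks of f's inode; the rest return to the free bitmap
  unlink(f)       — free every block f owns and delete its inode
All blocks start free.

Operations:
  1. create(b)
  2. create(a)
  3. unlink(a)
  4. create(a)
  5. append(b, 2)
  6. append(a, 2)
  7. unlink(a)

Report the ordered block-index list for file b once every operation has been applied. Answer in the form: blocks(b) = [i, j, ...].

blocks(b) = [0, 2, 3]

after create(b) → b:[0]  free=[F...............]
after create(a) → a:[1], b:[0]  free=[FF..............]
after unlink(a) → b:[0]  free=[F...............]
after create(a) → a:[1], b:[0]  free=[FF..............]
after append(b, 2) → a:[1], b:[0, 2, 3]  free=[FFFF............]
after append(a, 2) → a:[1, 4, 5], b:[0, 2, 3]  free=[FFFFFF..........]
after unlink(a) → b:[0, 2, 3]  free=[F.FF............]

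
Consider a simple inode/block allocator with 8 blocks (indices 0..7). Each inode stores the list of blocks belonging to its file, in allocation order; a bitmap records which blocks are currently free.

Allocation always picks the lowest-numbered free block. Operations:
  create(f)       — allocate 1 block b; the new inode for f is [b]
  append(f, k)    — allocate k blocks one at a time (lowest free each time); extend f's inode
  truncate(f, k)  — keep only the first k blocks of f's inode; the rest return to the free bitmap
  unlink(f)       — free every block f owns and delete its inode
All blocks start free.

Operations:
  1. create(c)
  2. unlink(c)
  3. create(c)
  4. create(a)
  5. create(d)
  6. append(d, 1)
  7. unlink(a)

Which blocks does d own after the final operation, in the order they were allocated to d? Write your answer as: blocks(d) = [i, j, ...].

[1] create(c) — c=0 (map F.......)
[2] unlink(c) —  (map ........)
[3] create(c) — c=0 (map F.......)
[4] create(a) — a=1 c=0 (map FF......)
[5] create(d) — a=1 c=0 d=2 (map FFF.....)
[6] append(d, 1) — a=1 c=0 d=2,3 (map FFFF....)
[7] unlink(a) — c=0 d=2,3 (map F.FF....)

blocks(d) = [2, 3]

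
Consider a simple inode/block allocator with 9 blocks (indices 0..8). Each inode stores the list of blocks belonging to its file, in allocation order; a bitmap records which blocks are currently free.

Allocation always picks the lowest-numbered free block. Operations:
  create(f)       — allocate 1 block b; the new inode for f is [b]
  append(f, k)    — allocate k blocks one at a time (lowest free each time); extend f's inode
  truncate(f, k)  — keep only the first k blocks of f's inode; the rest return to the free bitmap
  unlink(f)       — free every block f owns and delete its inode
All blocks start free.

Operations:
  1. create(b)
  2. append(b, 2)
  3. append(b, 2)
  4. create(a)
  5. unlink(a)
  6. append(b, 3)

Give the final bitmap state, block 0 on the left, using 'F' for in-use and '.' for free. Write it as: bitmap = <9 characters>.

  1. create(b)  ⇒  F........  {b→[0]}
  2. append(b, 2)  ⇒  FFF......  {b→[0, 1, 2]}
  3. append(b, 2)  ⇒  FFFFF....  {b→[0, 1, 2, 3, 4]}
  4. create(a)  ⇒  FFFFFF...  {a→[5]; b→[0, 1, 2, 3, 4]}
  5. unlink(a)  ⇒  FFFFF....  {b→[0, 1, 2, 3, 4]}
  6. append(b, 3)  ⇒  FFFFFFFF.  {b→[0, 1, 2, 3, 4, 5, 6, 7]}

bitmap = FFFFFFFF.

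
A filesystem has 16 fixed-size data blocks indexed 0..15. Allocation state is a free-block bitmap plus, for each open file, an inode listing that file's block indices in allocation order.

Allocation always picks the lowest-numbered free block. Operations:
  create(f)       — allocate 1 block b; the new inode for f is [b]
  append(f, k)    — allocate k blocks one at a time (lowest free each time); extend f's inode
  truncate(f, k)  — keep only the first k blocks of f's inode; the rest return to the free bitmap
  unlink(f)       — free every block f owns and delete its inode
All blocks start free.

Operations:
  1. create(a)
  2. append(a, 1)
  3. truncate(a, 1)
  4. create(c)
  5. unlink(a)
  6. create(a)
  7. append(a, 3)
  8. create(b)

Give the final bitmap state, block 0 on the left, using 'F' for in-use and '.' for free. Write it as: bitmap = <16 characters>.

bitmap = FFFFFF..........

  1. create(a)  ⇒  F...............  {a→[0]}
  2. append(a, 1)  ⇒  FF..............  {a→[0, 1]}
  3. truncate(a, 1)  ⇒  F...............  {a→[0]}
  4. create(c)  ⇒  FF..............  {a→[0]; c→[1]}
  5. unlink(a)  ⇒  .F..............  {c→[1]}
  6. create(a)  ⇒  FF..............  {a→[0]; c→[1]}
  7. append(a, 3)  ⇒  FFFFF...........  {a→[0, 2, 3, 4]; c→[1]}
  8. create(b)  ⇒  FFFFFF..........  {a→[0, 2, 3, 4]; b→[5]; c→[1]}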